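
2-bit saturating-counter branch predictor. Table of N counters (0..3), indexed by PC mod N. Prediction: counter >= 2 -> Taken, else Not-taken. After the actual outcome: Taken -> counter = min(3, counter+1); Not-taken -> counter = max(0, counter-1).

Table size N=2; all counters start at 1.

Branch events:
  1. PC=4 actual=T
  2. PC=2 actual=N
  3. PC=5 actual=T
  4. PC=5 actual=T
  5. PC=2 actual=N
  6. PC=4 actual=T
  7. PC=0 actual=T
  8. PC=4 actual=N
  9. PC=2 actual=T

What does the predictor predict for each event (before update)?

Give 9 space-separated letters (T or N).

Answer: N T N T N N N T N

Derivation:
Ev 1: PC=4 idx=0 pred=N actual=T -> ctr[0]=2
Ev 2: PC=2 idx=0 pred=T actual=N -> ctr[0]=1
Ev 3: PC=5 idx=1 pred=N actual=T -> ctr[1]=2
Ev 4: PC=5 idx=1 pred=T actual=T -> ctr[1]=3
Ev 5: PC=2 idx=0 pred=N actual=N -> ctr[0]=0
Ev 6: PC=4 idx=0 pred=N actual=T -> ctr[0]=1
Ev 7: PC=0 idx=0 pred=N actual=T -> ctr[0]=2
Ev 8: PC=4 idx=0 pred=T actual=N -> ctr[0]=1
Ev 9: PC=2 idx=0 pred=N actual=T -> ctr[0]=2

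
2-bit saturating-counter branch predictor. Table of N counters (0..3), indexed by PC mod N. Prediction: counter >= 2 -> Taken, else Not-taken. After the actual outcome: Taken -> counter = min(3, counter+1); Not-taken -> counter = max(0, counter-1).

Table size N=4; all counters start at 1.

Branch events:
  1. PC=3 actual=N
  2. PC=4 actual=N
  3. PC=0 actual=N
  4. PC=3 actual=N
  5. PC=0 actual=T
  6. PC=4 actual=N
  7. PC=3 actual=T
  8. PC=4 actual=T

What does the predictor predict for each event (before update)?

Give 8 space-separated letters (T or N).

Ev 1: PC=3 idx=3 pred=N actual=N -> ctr[3]=0
Ev 2: PC=4 idx=0 pred=N actual=N -> ctr[0]=0
Ev 3: PC=0 idx=0 pred=N actual=N -> ctr[0]=0
Ev 4: PC=3 idx=3 pred=N actual=N -> ctr[3]=0
Ev 5: PC=0 idx=0 pred=N actual=T -> ctr[0]=1
Ev 6: PC=4 idx=0 pred=N actual=N -> ctr[0]=0
Ev 7: PC=3 idx=3 pred=N actual=T -> ctr[3]=1
Ev 8: PC=4 idx=0 pred=N actual=T -> ctr[0]=1

Answer: N N N N N N N N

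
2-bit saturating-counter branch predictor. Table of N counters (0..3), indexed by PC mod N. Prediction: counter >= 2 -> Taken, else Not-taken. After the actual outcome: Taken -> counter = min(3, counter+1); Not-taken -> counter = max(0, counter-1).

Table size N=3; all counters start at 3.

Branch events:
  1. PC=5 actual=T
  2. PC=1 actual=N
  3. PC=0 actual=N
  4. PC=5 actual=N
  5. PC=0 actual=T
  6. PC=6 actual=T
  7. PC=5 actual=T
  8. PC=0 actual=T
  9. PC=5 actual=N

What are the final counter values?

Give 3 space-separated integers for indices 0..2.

Answer: 3 2 2

Derivation:
Ev 1: PC=5 idx=2 pred=T actual=T -> ctr[2]=3
Ev 2: PC=1 idx=1 pred=T actual=N -> ctr[1]=2
Ev 3: PC=0 idx=0 pred=T actual=N -> ctr[0]=2
Ev 4: PC=5 idx=2 pred=T actual=N -> ctr[2]=2
Ev 5: PC=0 idx=0 pred=T actual=T -> ctr[0]=3
Ev 6: PC=6 idx=0 pred=T actual=T -> ctr[0]=3
Ev 7: PC=5 idx=2 pred=T actual=T -> ctr[2]=3
Ev 8: PC=0 idx=0 pred=T actual=T -> ctr[0]=3
Ev 9: PC=5 idx=2 pred=T actual=N -> ctr[2]=2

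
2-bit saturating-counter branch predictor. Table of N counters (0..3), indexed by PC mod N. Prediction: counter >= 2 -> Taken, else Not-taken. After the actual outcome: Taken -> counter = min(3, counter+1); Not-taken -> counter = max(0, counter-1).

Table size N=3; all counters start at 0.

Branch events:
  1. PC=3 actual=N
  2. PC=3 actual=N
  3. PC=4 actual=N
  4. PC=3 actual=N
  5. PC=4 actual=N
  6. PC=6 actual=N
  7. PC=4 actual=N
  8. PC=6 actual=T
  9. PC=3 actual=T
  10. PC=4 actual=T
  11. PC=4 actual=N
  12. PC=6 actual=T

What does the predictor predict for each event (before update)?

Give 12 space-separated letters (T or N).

Ev 1: PC=3 idx=0 pred=N actual=N -> ctr[0]=0
Ev 2: PC=3 idx=0 pred=N actual=N -> ctr[0]=0
Ev 3: PC=4 idx=1 pred=N actual=N -> ctr[1]=0
Ev 4: PC=3 idx=0 pred=N actual=N -> ctr[0]=0
Ev 5: PC=4 idx=1 pred=N actual=N -> ctr[1]=0
Ev 6: PC=6 idx=0 pred=N actual=N -> ctr[0]=0
Ev 7: PC=4 idx=1 pred=N actual=N -> ctr[1]=0
Ev 8: PC=6 idx=0 pred=N actual=T -> ctr[0]=1
Ev 9: PC=3 idx=0 pred=N actual=T -> ctr[0]=2
Ev 10: PC=4 idx=1 pred=N actual=T -> ctr[1]=1
Ev 11: PC=4 idx=1 pred=N actual=N -> ctr[1]=0
Ev 12: PC=6 idx=0 pred=T actual=T -> ctr[0]=3

Answer: N N N N N N N N N N N T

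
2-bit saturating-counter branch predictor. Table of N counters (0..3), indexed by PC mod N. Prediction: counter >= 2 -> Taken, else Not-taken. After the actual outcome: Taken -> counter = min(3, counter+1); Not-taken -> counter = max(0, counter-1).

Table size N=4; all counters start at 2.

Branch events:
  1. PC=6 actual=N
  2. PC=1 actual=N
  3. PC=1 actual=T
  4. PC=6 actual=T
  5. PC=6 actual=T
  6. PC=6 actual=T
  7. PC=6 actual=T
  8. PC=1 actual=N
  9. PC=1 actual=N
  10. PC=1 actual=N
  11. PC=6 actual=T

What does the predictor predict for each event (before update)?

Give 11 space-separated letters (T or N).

Ev 1: PC=6 idx=2 pred=T actual=N -> ctr[2]=1
Ev 2: PC=1 idx=1 pred=T actual=N -> ctr[1]=1
Ev 3: PC=1 idx=1 pred=N actual=T -> ctr[1]=2
Ev 4: PC=6 idx=2 pred=N actual=T -> ctr[2]=2
Ev 5: PC=6 idx=2 pred=T actual=T -> ctr[2]=3
Ev 6: PC=6 idx=2 pred=T actual=T -> ctr[2]=3
Ev 7: PC=6 idx=2 pred=T actual=T -> ctr[2]=3
Ev 8: PC=1 idx=1 pred=T actual=N -> ctr[1]=1
Ev 9: PC=1 idx=1 pred=N actual=N -> ctr[1]=0
Ev 10: PC=1 idx=1 pred=N actual=N -> ctr[1]=0
Ev 11: PC=6 idx=2 pred=T actual=T -> ctr[2]=3

Answer: T T N N T T T T N N T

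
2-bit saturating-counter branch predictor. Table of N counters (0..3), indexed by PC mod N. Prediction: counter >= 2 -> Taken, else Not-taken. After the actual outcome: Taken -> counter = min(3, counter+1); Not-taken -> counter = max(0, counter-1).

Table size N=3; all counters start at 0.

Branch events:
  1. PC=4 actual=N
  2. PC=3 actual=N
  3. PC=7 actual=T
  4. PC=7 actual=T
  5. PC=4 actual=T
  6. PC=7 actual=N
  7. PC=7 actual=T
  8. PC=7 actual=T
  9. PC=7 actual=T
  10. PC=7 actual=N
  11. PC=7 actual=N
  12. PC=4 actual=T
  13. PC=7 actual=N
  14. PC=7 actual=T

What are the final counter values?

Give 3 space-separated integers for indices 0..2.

Answer: 0 2 0

Derivation:
Ev 1: PC=4 idx=1 pred=N actual=N -> ctr[1]=0
Ev 2: PC=3 idx=0 pred=N actual=N -> ctr[0]=0
Ev 3: PC=7 idx=1 pred=N actual=T -> ctr[1]=1
Ev 4: PC=7 idx=1 pred=N actual=T -> ctr[1]=2
Ev 5: PC=4 idx=1 pred=T actual=T -> ctr[1]=3
Ev 6: PC=7 idx=1 pred=T actual=N -> ctr[1]=2
Ev 7: PC=7 idx=1 pred=T actual=T -> ctr[1]=3
Ev 8: PC=7 idx=1 pred=T actual=T -> ctr[1]=3
Ev 9: PC=7 idx=1 pred=T actual=T -> ctr[1]=3
Ev 10: PC=7 idx=1 pred=T actual=N -> ctr[1]=2
Ev 11: PC=7 idx=1 pred=T actual=N -> ctr[1]=1
Ev 12: PC=4 idx=1 pred=N actual=T -> ctr[1]=2
Ev 13: PC=7 idx=1 pred=T actual=N -> ctr[1]=1
Ev 14: PC=7 idx=1 pred=N actual=T -> ctr[1]=2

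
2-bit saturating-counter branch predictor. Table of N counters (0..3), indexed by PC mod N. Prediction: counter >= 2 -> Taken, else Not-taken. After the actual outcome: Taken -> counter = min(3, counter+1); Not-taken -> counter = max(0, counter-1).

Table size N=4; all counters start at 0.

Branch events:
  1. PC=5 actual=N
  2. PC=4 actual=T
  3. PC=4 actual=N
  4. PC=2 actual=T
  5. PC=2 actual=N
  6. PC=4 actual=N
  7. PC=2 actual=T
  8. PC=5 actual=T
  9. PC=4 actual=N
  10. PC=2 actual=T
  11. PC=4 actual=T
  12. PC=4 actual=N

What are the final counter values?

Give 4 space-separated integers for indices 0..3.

Ev 1: PC=5 idx=1 pred=N actual=N -> ctr[1]=0
Ev 2: PC=4 idx=0 pred=N actual=T -> ctr[0]=1
Ev 3: PC=4 idx=0 pred=N actual=N -> ctr[0]=0
Ev 4: PC=2 idx=2 pred=N actual=T -> ctr[2]=1
Ev 5: PC=2 idx=2 pred=N actual=N -> ctr[2]=0
Ev 6: PC=4 idx=0 pred=N actual=N -> ctr[0]=0
Ev 7: PC=2 idx=2 pred=N actual=T -> ctr[2]=1
Ev 8: PC=5 idx=1 pred=N actual=T -> ctr[1]=1
Ev 9: PC=4 idx=0 pred=N actual=N -> ctr[0]=0
Ev 10: PC=2 idx=2 pred=N actual=T -> ctr[2]=2
Ev 11: PC=4 idx=0 pred=N actual=T -> ctr[0]=1
Ev 12: PC=4 idx=0 pred=N actual=N -> ctr[0]=0

Answer: 0 1 2 0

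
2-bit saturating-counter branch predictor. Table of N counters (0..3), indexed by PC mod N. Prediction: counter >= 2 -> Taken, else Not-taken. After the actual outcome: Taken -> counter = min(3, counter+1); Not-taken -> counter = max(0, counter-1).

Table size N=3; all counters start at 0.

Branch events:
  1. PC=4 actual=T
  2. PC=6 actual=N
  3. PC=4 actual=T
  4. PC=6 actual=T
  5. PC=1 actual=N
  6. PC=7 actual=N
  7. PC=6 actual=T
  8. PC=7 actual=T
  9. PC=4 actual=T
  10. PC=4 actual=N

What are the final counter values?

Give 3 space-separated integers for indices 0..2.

Answer: 2 1 0

Derivation:
Ev 1: PC=4 idx=1 pred=N actual=T -> ctr[1]=1
Ev 2: PC=6 idx=0 pred=N actual=N -> ctr[0]=0
Ev 3: PC=4 idx=1 pred=N actual=T -> ctr[1]=2
Ev 4: PC=6 idx=0 pred=N actual=T -> ctr[0]=1
Ev 5: PC=1 idx=1 pred=T actual=N -> ctr[1]=1
Ev 6: PC=7 idx=1 pred=N actual=N -> ctr[1]=0
Ev 7: PC=6 idx=0 pred=N actual=T -> ctr[0]=2
Ev 8: PC=7 idx=1 pred=N actual=T -> ctr[1]=1
Ev 9: PC=4 idx=1 pred=N actual=T -> ctr[1]=2
Ev 10: PC=4 idx=1 pred=T actual=N -> ctr[1]=1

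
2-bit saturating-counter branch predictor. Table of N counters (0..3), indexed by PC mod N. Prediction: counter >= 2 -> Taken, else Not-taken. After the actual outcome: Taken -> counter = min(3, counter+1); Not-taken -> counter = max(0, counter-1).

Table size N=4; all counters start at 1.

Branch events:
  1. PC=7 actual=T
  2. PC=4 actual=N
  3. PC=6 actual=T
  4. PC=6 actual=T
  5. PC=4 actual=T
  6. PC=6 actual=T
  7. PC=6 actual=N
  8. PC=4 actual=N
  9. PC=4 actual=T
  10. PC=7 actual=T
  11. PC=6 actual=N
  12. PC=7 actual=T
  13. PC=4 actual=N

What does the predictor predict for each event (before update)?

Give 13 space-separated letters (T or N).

Answer: N N N T N T T N N T T T N

Derivation:
Ev 1: PC=7 idx=3 pred=N actual=T -> ctr[3]=2
Ev 2: PC=4 idx=0 pred=N actual=N -> ctr[0]=0
Ev 3: PC=6 idx=2 pred=N actual=T -> ctr[2]=2
Ev 4: PC=6 idx=2 pred=T actual=T -> ctr[2]=3
Ev 5: PC=4 idx=0 pred=N actual=T -> ctr[0]=1
Ev 6: PC=6 idx=2 pred=T actual=T -> ctr[2]=3
Ev 7: PC=6 idx=2 pred=T actual=N -> ctr[2]=2
Ev 8: PC=4 idx=0 pred=N actual=N -> ctr[0]=0
Ev 9: PC=4 idx=0 pred=N actual=T -> ctr[0]=1
Ev 10: PC=7 idx=3 pred=T actual=T -> ctr[3]=3
Ev 11: PC=6 idx=2 pred=T actual=N -> ctr[2]=1
Ev 12: PC=7 idx=3 pred=T actual=T -> ctr[3]=3
Ev 13: PC=4 idx=0 pred=N actual=N -> ctr[0]=0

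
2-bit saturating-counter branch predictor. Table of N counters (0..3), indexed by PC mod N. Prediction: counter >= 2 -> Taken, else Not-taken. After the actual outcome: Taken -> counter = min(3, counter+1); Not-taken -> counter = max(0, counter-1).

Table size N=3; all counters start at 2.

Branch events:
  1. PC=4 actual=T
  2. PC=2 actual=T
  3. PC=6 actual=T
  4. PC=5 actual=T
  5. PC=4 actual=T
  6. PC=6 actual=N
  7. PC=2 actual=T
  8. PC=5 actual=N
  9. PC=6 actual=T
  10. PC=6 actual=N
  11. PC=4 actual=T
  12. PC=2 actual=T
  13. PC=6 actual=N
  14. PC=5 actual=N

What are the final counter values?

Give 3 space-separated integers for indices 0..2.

Answer: 1 3 2

Derivation:
Ev 1: PC=4 idx=1 pred=T actual=T -> ctr[1]=3
Ev 2: PC=2 idx=2 pred=T actual=T -> ctr[2]=3
Ev 3: PC=6 idx=0 pred=T actual=T -> ctr[0]=3
Ev 4: PC=5 idx=2 pred=T actual=T -> ctr[2]=3
Ev 5: PC=4 idx=1 pred=T actual=T -> ctr[1]=3
Ev 6: PC=6 idx=0 pred=T actual=N -> ctr[0]=2
Ev 7: PC=2 idx=2 pred=T actual=T -> ctr[2]=3
Ev 8: PC=5 idx=2 pred=T actual=N -> ctr[2]=2
Ev 9: PC=6 idx=0 pred=T actual=T -> ctr[0]=3
Ev 10: PC=6 idx=0 pred=T actual=N -> ctr[0]=2
Ev 11: PC=4 idx=1 pred=T actual=T -> ctr[1]=3
Ev 12: PC=2 idx=2 pred=T actual=T -> ctr[2]=3
Ev 13: PC=6 idx=0 pred=T actual=N -> ctr[0]=1
Ev 14: PC=5 idx=2 pred=T actual=N -> ctr[2]=2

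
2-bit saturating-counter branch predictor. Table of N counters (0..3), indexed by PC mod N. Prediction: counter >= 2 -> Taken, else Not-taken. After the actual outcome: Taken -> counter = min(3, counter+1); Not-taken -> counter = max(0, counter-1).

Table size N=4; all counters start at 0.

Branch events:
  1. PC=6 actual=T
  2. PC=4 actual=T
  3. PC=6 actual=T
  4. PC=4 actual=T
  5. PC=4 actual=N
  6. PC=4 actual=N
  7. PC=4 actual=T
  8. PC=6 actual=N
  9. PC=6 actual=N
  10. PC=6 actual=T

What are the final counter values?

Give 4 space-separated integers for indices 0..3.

Ev 1: PC=6 idx=2 pred=N actual=T -> ctr[2]=1
Ev 2: PC=4 idx=0 pred=N actual=T -> ctr[0]=1
Ev 3: PC=6 idx=2 pred=N actual=T -> ctr[2]=2
Ev 4: PC=4 idx=0 pred=N actual=T -> ctr[0]=2
Ev 5: PC=4 idx=0 pred=T actual=N -> ctr[0]=1
Ev 6: PC=4 idx=0 pred=N actual=N -> ctr[0]=0
Ev 7: PC=4 idx=0 pred=N actual=T -> ctr[0]=1
Ev 8: PC=6 idx=2 pred=T actual=N -> ctr[2]=1
Ev 9: PC=6 idx=2 pred=N actual=N -> ctr[2]=0
Ev 10: PC=6 idx=2 pred=N actual=T -> ctr[2]=1

Answer: 1 0 1 0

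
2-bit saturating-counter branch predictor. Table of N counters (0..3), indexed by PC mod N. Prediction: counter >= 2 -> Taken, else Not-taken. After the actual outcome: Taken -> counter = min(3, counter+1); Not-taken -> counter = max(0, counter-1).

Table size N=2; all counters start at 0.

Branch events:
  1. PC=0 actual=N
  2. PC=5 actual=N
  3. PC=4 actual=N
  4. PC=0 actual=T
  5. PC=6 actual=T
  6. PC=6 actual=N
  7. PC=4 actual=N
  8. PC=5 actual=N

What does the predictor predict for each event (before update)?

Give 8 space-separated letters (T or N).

Answer: N N N N N T N N

Derivation:
Ev 1: PC=0 idx=0 pred=N actual=N -> ctr[0]=0
Ev 2: PC=5 idx=1 pred=N actual=N -> ctr[1]=0
Ev 3: PC=4 idx=0 pred=N actual=N -> ctr[0]=0
Ev 4: PC=0 idx=0 pred=N actual=T -> ctr[0]=1
Ev 5: PC=6 idx=0 pred=N actual=T -> ctr[0]=2
Ev 6: PC=6 idx=0 pred=T actual=N -> ctr[0]=1
Ev 7: PC=4 idx=0 pred=N actual=N -> ctr[0]=0
Ev 8: PC=5 idx=1 pred=N actual=N -> ctr[1]=0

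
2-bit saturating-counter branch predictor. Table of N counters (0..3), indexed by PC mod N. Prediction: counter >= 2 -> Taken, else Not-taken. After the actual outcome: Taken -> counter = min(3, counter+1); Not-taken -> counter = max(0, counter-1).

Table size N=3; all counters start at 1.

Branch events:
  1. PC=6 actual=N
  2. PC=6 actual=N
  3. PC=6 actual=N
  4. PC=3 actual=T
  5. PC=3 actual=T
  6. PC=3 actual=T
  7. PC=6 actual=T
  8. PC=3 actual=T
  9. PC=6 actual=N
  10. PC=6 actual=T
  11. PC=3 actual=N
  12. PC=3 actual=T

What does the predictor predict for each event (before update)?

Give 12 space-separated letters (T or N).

Answer: N N N N N T T T T T T T

Derivation:
Ev 1: PC=6 idx=0 pred=N actual=N -> ctr[0]=0
Ev 2: PC=6 idx=0 pred=N actual=N -> ctr[0]=0
Ev 3: PC=6 idx=0 pred=N actual=N -> ctr[0]=0
Ev 4: PC=3 idx=0 pred=N actual=T -> ctr[0]=1
Ev 5: PC=3 idx=0 pred=N actual=T -> ctr[0]=2
Ev 6: PC=3 idx=0 pred=T actual=T -> ctr[0]=3
Ev 7: PC=6 idx=0 pred=T actual=T -> ctr[0]=3
Ev 8: PC=3 idx=0 pred=T actual=T -> ctr[0]=3
Ev 9: PC=6 idx=0 pred=T actual=N -> ctr[0]=2
Ev 10: PC=6 idx=0 pred=T actual=T -> ctr[0]=3
Ev 11: PC=3 idx=0 pred=T actual=N -> ctr[0]=2
Ev 12: PC=3 idx=0 pred=T actual=T -> ctr[0]=3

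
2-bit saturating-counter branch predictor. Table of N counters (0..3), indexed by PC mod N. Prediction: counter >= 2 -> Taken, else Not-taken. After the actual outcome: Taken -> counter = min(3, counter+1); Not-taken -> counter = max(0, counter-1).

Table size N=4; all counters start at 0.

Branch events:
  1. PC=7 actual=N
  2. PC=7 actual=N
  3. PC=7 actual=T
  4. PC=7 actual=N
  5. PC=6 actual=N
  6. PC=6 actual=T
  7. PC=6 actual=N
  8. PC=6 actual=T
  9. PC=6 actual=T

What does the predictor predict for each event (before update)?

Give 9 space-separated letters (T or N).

Answer: N N N N N N N N N

Derivation:
Ev 1: PC=7 idx=3 pred=N actual=N -> ctr[3]=0
Ev 2: PC=7 idx=3 pred=N actual=N -> ctr[3]=0
Ev 3: PC=7 idx=3 pred=N actual=T -> ctr[3]=1
Ev 4: PC=7 idx=3 pred=N actual=N -> ctr[3]=0
Ev 5: PC=6 idx=2 pred=N actual=N -> ctr[2]=0
Ev 6: PC=6 idx=2 pred=N actual=T -> ctr[2]=1
Ev 7: PC=6 idx=2 pred=N actual=N -> ctr[2]=0
Ev 8: PC=6 idx=2 pred=N actual=T -> ctr[2]=1
Ev 9: PC=6 idx=2 pred=N actual=T -> ctr[2]=2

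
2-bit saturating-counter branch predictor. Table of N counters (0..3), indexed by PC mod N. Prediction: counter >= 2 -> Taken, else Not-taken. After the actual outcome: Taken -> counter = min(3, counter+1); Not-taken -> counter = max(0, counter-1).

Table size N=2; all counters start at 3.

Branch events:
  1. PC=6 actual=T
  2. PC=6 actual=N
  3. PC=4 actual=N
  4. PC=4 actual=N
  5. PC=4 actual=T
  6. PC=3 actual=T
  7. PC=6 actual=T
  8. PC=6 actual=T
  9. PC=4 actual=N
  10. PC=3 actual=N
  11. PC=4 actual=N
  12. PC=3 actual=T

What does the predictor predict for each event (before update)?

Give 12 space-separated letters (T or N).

Ev 1: PC=6 idx=0 pred=T actual=T -> ctr[0]=3
Ev 2: PC=6 idx=0 pred=T actual=N -> ctr[0]=2
Ev 3: PC=4 idx=0 pred=T actual=N -> ctr[0]=1
Ev 4: PC=4 idx=0 pred=N actual=N -> ctr[0]=0
Ev 5: PC=4 idx=0 pred=N actual=T -> ctr[0]=1
Ev 6: PC=3 idx=1 pred=T actual=T -> ctr[1]=3
Ev 7: PC=6 idx=0 pred=N actual=T -> ctr[0]=2
Ev 8: PC=6 idx=0 pred=T actual=T -> ctr[0]=3
Ev 9: PC=4 idx=0 pred=T actual=N -> ctr[0]=2
Ev 10: PC=3 idx=1 pred=T actual=N -> ctr[1]=2
Ev 11: PC=4 idx=0 pred=T actual=N -> ctr[0]=1
Ev 12: PC=3 idx=1 pred=T actual=T -> ctr[1]=3

Answer: T T T N N T N T T T T T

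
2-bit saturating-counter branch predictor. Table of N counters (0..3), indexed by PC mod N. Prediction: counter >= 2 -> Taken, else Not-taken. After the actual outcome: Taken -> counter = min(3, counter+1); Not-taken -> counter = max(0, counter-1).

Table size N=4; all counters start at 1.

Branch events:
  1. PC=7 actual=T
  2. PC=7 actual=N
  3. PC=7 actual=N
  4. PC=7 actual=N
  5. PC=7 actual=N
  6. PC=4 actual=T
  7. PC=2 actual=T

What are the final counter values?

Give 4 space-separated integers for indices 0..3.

Answer: 2 1 2 0

Derivation:
Ev 1: PC=7 idx=3 pred=N actual=T -> ctr[3]=2
Ev 2: PC=7 idx=3 pred=T actual=N -> ctr[3]=1
Ev 3: PC=7 idx=3 pred=N actual=N -> ctr[3]=0
Ev 4: PC=7 idx=3 pred=N actual=N -> ctr[3]=0
Ev 5: PC=7 idx=3 pred=N actual=N -> ctr[3]=0
Ev 6: PC=4 idx=0 pred=N actual=T -> ctr[0]=2
Ev 7: PC=2 idx=2 pred=N actual=T -> ctr[2]=2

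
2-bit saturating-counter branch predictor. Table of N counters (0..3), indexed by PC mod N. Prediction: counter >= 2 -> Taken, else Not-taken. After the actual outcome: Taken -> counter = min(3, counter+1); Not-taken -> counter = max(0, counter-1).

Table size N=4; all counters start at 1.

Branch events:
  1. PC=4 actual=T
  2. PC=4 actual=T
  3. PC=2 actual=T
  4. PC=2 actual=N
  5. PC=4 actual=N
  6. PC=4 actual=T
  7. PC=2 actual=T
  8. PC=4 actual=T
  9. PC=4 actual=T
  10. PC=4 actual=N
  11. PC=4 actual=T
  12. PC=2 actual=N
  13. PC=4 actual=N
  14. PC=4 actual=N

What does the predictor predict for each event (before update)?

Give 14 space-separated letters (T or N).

Answer: N T N T T T N T T T T T T T

Derivation:
Ev 1: PC=4 idx=0 pred=N actual=T -> ctr[0]=2
Ev 2: PC=4 idx=0 pred=T actual=T -> ctr[0]=3
Ev 3: PC=2 idx=2 pred=N actual=T -> ctr[2]=2
Ev 4: PC=2 idx=2 pred=T actual=N -> ctr[2]=1
Ev 5: PC=4 idx=0 pred=T actual=N -> ctr[0]=2
Ev 6: PC=4 idx=0 pred=T actual=T -> ctr[0]=3
Ev 7: PC=2 idx=2 pred=N actual=T -> ctr[2]=2
Ev 8: PC=4 idx=0 pred=T actual=T -> ctr[0]=3
Ev 9: PC=4 idx=0 pred=T actual=T -> ctr[0]=3
Ev 10: PC=4 idx=0 pred=T actual=N -> ctr[0]=2
Ev 11: PC=4 idx=0 pred=T actual=T -> ctr[0]=3
Ev 12: PC=2 idx=2 pred=T actual=N -> ctr[2]=1
Ev 13: PC=4 idx=0 pred=T actual=N -> ctr[0]=2
Ev 14: PC=4 idx=0 pred=T actual=N -> ctr[0]=1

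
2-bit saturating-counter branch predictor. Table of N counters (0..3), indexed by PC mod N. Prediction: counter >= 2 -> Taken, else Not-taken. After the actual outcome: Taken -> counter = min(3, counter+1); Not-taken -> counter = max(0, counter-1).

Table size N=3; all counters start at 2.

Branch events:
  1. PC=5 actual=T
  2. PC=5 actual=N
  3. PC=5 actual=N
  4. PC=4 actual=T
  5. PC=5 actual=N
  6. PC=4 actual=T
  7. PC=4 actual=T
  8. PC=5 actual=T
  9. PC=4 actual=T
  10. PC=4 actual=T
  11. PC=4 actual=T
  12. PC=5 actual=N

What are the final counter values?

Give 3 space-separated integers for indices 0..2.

Answer: 2 3 0

Derivation:
Ev 1: PC=5 idx=2 pred=T actual=T -> ctr[2]=3
Ev 2: PC=5 idx=2 pred=T actual=N -> ctr[2]=2
Ev 3: PC=5 idx=2 pred=T actual=N -> ctr[2]=1
Ev 4: PC=4 idx=1 pred=T actual=T -> ctr[1]=3
Ev 5: PC=5 idx=2 pred=N actual=N -> ctr[2]=0
Ev 6: PC=4 idx=1 pred=T actual=T -> ctr[1]=3
Ev 7: PC=4 idx=1 pred=T actual=T -> ctr[1]=3
Ev 8: PC=5 idx=2 pred=N actual=T -> ctr[2]=1
Ev 9: PC=4 idx=1 pred=T actual=T -> ctr[1]=3
Ev 10: PC=4 idx=1 pred=T actual=T -> ctr[1]=3
Ev 11: PC=4 idx=1 pred=T actual=T -> ctr[1]=3
Ev 12: PC=5 idx=2 pred=N actual=N -> ctr[2]=0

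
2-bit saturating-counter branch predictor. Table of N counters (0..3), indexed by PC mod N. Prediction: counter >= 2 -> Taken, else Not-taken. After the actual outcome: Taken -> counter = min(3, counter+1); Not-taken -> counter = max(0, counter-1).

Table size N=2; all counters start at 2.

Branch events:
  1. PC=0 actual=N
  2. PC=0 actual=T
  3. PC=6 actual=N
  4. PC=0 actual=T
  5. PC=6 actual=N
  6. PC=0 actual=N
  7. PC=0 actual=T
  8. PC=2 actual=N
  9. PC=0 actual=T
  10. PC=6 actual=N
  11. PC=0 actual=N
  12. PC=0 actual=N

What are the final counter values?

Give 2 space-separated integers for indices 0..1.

Ev 1: PC=0 idx=0 pred=T actual=N -> ctr[0]=1
Ev 2: PC=0 idx=0 pred=N actual=T -> ctr[0]=2
Ev 3: PC=6 idx=0 pred=T actual=N -> ctr[0]=1
Ev 4: PC=0 idx=0 pred=N actual=T -> ctr[0]=2
Ev 5: PC=6 idx=0 pred=T actual=N -> ctr[0]=1
Ev 6: PC=0 idx=0 pred=N actual=N -> ctr[0]=0
Ev 7: PC=0 idx=0 pred=N actual=T -> ctr[0]=1
Ev 8: PC=2 idx=0 pred=N actual=N -> ctr[0]=0
Ev 9: PC=0 idx=0 pred=N actual=T -> ctr[0]=1
Ev 10: PC=6 idx=0 pred=N actual=N -> ctr[0]=0
Ev 11: PC=0 idx=0 pred=N actual=N -> ctr[0]=0
Ev 12: PC=0 idx=0 pred=N actual=N -> ctr[0]=0

Answer: 0 2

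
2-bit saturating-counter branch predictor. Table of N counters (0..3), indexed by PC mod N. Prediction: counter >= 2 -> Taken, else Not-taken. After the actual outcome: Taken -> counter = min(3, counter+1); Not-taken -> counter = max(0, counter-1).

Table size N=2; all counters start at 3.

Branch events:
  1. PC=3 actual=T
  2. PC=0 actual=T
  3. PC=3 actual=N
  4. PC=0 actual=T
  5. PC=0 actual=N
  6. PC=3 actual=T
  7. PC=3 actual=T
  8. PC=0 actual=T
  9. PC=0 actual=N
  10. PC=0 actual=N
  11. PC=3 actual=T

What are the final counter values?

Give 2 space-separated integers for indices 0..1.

Answer: 1 3

Derivation:
Ev 1: PC=3 idx=1 pred=T actual=T -> ctr[1]=3
Ev 2: PC=0 idx=0 pred=T actual=T -> ctr[0]=3
Ev 3: PC=3 idx=1 pred=T actual=N -> ctr[1]=2
Ev 4: PC=0 idx=0 pred=T actual=T -> ctr[0]=3
Ev 5: PC=0 idx=0 pred=T actual=N -> ctr[0]=2
Ev 6: PC=3 idx=1 pred=T actual=T -> ctr[1]=3
Ev 7: PC=3 idx=1 pred=T actual=T -> ctr[1]=3
Ev 8: PC=0 idx=0 pred=T actual=T -> ctr[0]=3
Ev 9: PC=0 idx=0 pred=T actual=N -> ctr[0]=2
Ev 10: PC=0 idx=0 pred=T actual=N -> ctr[0]=1
Ev 11: PC=3 idx=1 pred=T actual=T -> ctr[1]=3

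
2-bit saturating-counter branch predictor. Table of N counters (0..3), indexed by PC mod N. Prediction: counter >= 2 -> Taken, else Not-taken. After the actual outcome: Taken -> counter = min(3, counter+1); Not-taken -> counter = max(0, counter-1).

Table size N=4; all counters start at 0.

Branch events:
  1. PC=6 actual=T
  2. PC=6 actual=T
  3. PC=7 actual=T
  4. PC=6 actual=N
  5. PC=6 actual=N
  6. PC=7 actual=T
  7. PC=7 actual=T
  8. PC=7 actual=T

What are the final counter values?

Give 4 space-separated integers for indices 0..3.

Answer: 0 0 0 3

Derivation:
Ev 1: PC=6 idx=2 pred=N actual=T -> ctr[2]=1
Ev 2: PC=6 idx=2 pred=N actual=T -> ctr[2]=2
Ev 3: PC=7 idx=3 pred=N actual=T -> ctr[3]=1
Ev 4: PC=6 idx=2 pred=T actual=N -> ctr[2]=1
Ev 5: PC=6 idx=2 pred=N actual=N -> ctr[2]=0
Ev 6: PC=7 idx=3 pred=N actual=T -> ctr[3]=2
Ev 7: PC=7 idx=3 pred=T actual=T -> ctr[3]=3
Ev 8: PC=7 idx=3 pred=T actual=T -> ctr[3]=3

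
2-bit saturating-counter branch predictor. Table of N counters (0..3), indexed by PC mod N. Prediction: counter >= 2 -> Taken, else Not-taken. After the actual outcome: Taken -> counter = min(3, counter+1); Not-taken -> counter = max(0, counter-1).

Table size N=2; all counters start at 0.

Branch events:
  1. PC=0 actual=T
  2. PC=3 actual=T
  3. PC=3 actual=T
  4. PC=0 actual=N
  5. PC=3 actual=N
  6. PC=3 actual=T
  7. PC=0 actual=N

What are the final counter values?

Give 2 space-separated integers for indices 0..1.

Ev 1: PC=0 idx=0 pred=N actual=T -> ctr[0]=1
Ev 2: PC=3 idx=1 pred=N actual=T -> ctr[1]=1
Ev 3: PC=3 idx=1 pred=N actual=T -> ctr[1]=2
Ev 4: PC=0 idx=0 pred=N actual=N -> ctr[0]=0
Ev 5: PC=3 idx=1 pred=T actual=N -> ctr[1]=1
Ev 6: PC=3 idx=1 pred=N actual=T -> ctr[1]=2
Ev 7: PC=0 idx=0 pred=N actual=N -> ctr[0]=0

Answer: 0 2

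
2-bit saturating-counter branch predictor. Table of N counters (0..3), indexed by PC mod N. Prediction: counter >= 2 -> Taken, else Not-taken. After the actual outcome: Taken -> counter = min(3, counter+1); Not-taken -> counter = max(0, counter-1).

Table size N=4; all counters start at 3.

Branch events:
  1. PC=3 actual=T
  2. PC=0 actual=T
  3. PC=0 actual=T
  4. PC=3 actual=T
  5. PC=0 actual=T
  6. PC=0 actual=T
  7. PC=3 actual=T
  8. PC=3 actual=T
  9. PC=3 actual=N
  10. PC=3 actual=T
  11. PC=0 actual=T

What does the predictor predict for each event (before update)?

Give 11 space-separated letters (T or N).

Answer: T T T T T T T T T T T

Derivation:
Ev 1: PC=3 idx=3 pred=T actual=T -> ctr[3]=3
Ev 2: PC=0 idx=0 pred=T actual=T -> ctr[0]=3
Ev 3: PC=0 idx=0 pred=T actual=T -> ctr[0]=3
Ev 4: PC=3 idx=3 pred=T actual=T -> ctr[3]=3
Ev 5: PC=0 idx=0 pred=T actual=T -> ctr[0]=3
Ev 6: PC=0 idx=0 pred=T actual=T -> ctr[0]=3
Ev 7: PC=3 idx=3 pred=T actual=T -> ctr[3]=3
Ev 8: PC=3 idx=3 pred=T actual=T -> ctr[3]=3
Ev 9: PC=3 idx=3 pred=T actual=N -> ctr[3]=2
Ev 10: PC=3 idx=3 pred=T actual=T -> ctr[3]=3
Ev 11: PC=0 idx=0 pred=T actual=T -> ctr[0]=3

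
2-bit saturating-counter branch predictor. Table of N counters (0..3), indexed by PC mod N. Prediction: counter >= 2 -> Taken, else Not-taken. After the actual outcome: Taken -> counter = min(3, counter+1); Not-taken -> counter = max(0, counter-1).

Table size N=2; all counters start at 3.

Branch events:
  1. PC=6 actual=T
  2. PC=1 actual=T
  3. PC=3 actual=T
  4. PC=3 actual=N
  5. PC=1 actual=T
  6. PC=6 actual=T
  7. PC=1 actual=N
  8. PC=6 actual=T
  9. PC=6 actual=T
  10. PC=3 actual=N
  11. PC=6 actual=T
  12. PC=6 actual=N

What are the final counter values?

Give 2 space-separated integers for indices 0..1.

Ev 1: PC=6 idx=0 pred=T actual=T -> ctr[0]=3
Ev 2: PC=1 idx=1 pred=T actual=T -> ctr[1]=3
Ev 3: PC=3 idx=1 pred=T actual=T -> ctr[1]=3
Ev 4: PC=3 idx=1 pred=T actual=N -> ctr[1]=2
Ev 5: PC=1 idx=1 pred=T actual=T -> ctr[1]=3
Ev 6: PC=6 idx=0 pred=T actual=T -> ctr[0]=3
Ev 7: PC=1 idx=1 pred=T actual=N -> ctr[1]=2
Ev 8: PC=6 idx=0 pred=T actual=T -> ctr[0]=3
Ev 9: PC=6 idx=0 pred=T actual=T -> ctr[0]=3
Ev 10: PC=3 idx=1 pred=T actual=N -> ctr[1]=1
Ev 11: PC=6 idx=0 pred=T actual=T -> ctr[0]=3
Ev 12: PC=6 idx=0 pred=T actual=N -> ctr[0]=2

Answer: 2 1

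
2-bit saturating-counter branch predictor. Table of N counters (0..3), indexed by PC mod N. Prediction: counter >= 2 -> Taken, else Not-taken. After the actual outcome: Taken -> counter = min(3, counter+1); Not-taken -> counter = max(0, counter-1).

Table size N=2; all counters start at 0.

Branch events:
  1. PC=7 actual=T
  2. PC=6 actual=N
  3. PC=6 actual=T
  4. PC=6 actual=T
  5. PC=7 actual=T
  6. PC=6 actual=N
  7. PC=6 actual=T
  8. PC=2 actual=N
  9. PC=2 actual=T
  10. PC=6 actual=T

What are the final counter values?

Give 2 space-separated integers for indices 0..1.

Ev 1: PC=7 idx=1 pred=N actual=T -> ctr[1]=1
Ev 2: PC=6 idx=0 pred=N actual=N -> ctr[0]=0
Ev 3: PC=6 idx=0 pred=N actual=T -> ctr[0]=1
Ev 4: PC=6 idx=0 pred=N actual=T -> ctr[0]=2
Ev 5: PC=7 idx=1 pred=N actual=T -> ctr[1]=2
Ev 6: PC=6 idx=0 pred=T actual=N -> ctr[0]=1
Ev 7: PC=6 idx=0 pred=N actual=T -> ctr[0]=2
Ev 8: PC=2 idx=0 pred=T actual=N -> ctr[0]=1
Ev 9: PC=2 idx=0 pred=N actual=T -> ctr[0]=2
Ev 10: PC=6 idx=0 pred=T actual=T -> ctr[0]=3

Answer: 3 2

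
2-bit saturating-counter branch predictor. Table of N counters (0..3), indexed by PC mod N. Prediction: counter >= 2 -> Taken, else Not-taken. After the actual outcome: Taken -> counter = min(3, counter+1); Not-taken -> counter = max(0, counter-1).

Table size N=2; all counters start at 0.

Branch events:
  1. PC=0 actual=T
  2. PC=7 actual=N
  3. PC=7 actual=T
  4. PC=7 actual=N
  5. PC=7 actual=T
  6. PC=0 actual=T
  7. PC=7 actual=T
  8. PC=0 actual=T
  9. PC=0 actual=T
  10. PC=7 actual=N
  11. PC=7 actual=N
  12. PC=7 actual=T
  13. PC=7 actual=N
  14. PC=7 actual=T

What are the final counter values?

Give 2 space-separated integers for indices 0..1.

Ev 1: PC=0 idx=0 pred=N actual=T -> ctr[0]=1
Ev 2: PC=7 idx=1 pred=N actual=N -> ctr[1]=0
Ev 3: PC=7 idx=1 pred=N actual=T -> ctr[1]=1
Ev 4: PC=7 idx=1 pred=N actual=N -> ctr[1]=0
Ev 5: PC=7 idx=1 pred=N actual=T -> ctr[1]=1
Ev 6: PC=0 idx=0 pred=N actual=T -> ctr[0]=2
Ev 7: PC=7 idx=1 pred=N actual=T -> ctr[1]=2
Ev 8: PC=0 idx=0 pred=T actual=T -> ctr[0]=3
Ev 9: PC=0 idx=0 pred=T actual=T -> ctr[0]=3
Ev 10: PC=7 idx=1 pred=T actual=N -> ctr[1]=1
Ev 11: PC=7 idx=1 pred=N actual=N -> ctr[1]=0
Ev 12: PC=7 idx=1 pred=N actual=T -> ctr[1]=1
Ev 13: PC=7 idx=1 pred=N actual=N -> ctr[1]=0
Ev 14: PC=7 idx=1 pred=N actual=T -> ctr[1]=1

Answer: 3 1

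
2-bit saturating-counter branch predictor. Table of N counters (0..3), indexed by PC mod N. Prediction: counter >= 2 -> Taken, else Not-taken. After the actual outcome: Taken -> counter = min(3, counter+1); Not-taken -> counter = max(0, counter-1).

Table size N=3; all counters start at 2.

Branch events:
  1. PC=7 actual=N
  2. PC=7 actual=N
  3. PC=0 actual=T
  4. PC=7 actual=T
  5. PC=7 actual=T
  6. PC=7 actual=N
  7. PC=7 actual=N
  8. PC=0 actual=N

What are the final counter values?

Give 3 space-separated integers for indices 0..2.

Ev 1: PC=7 idx=1 pred=T actual=N -> ctr[1]=1
Ev 2: PC=7 idx=1 pred=N actual=N -> ctr[1]=0
Ev 3: PC=0 idx=0 pred=T actual=T -> ctr[0]=3
Ev 4: PC=7 idx=1 pred=N actual=T -> ctr[1]=1
Ev 5: PC=7 idx=1 pred=N actual=T -> ctr[1]=2
Ev 6: PC=7 idx=1 pred=T actual=N -> ctr[1]=1
Ev 7: PC=7 idx=1 pred=N actual=N -> ctr[1]=0
Ev 8: PC=0 idx=0 pred=T actual=N -> ctr[0]=2

Answer: 2 0 2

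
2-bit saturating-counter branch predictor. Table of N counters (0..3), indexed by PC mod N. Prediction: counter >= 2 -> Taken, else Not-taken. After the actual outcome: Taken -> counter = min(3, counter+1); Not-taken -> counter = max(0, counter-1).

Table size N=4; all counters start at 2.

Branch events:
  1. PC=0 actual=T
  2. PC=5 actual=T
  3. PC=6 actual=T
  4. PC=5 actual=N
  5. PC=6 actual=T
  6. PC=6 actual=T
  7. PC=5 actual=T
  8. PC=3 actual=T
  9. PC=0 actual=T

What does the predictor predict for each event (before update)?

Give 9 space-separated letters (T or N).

Answer: T T T T T T T T T

Derivation:
Ev 1: PC=0 idx=0 pred=T actual=T -> ctr[0]=3
Ev 2: PC=5 idx=1 pred=T actual=T -> ctr[1]=3
Ev 3: PC=6 idx=2 pred=T actual=T -> ctr[2]=3
Ev 4: PC=5 idx=1 pred=T actual=N -> ctr[1]=2
Ev 5: PC=6 idx=2 pred=T actual=T -> ctr[2]=3
Ev 6: PC=6 idx=2 pred=T actual=T -> ctr[2]=3
Ev 7: PC=5 idx=1 pred=T actual=T -> ctr[1]=3
Ev 8: PC=3 idx=3 pred=T actual=T -> ctr[3]=3
Ev 9: PC=0 idx=0 pred=T actual=T -> ctr[0]=3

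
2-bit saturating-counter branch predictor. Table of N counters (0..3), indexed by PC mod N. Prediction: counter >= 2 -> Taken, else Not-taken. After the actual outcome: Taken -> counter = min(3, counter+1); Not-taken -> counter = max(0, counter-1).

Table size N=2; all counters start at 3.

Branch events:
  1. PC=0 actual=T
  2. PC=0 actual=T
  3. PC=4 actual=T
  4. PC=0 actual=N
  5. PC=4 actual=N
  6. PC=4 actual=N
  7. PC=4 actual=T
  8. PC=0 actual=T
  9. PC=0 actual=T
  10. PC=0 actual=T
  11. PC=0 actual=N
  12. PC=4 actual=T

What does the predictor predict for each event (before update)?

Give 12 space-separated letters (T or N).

Answer: T T T T T N N N T T T T

Derivation:
Ev 1: PC=0 idx=0 pred=T actual=T -> ctr[0]=3
Ev 2: PC=0 idx=0 pred=T actual=T -> ctr[0]=3
Ev 3: PC=4 idx=0 pred=T actual=T -> ctr[0]=3
Ev 4: PC=0 idx=0 pred=T actual=N -> ctr[0]=2
Ev 5: PC=4 idx=0 pred=T actual=N -> ctr[0]=1
Ev 6: PC=4 idx=0 pred=N actual=N -> ctr[0]=0
Ev 7: PC=4 idx=0 pred=N actual=T -> ctr[0]=1
Ev 8: PC=0 idx=0 pred=N actual=T -> ctr[0]=2
Ev 9: PC=0 idx=0 pred=T actual=T -> ctr[0]=3
Ev 10: PC=0 idx=0 pred=T actual=T -> ctr[0]=3
Ev 11: PC=0 idx=0 pred=T actual=N -> ctr[0]=2
Ev 12: PC=4 idx=0 pred=T actual=T -> ctr[0]=3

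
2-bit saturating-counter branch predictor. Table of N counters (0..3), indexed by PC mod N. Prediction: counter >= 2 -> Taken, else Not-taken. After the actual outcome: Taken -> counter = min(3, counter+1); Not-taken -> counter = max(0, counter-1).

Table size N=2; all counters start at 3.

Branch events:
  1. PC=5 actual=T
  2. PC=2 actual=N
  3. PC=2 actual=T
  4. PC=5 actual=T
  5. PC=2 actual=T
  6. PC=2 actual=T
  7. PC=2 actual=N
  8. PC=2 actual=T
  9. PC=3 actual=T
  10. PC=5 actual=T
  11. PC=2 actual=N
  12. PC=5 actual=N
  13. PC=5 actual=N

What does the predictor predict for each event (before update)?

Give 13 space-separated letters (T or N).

Ev 1: PC=5 idx=1 pred=T actual=T -> ctr[1]=3
Ev 2: PC=2 idx=0 pred=T actual=N -> ctr[0]=2
Ev 3: PC=2 idx=0 pred=T actual=T -> ctr[0]=3
Ev 4: PC=5 idx=1 pred=T actual=T -> ctr[1]=3
Ev 5: PC=2 idx=0 pred=T actual=T -> ctr[0]=3
Ev 6: PC=2 idx=0 pred=T actual=T -> ctr[0]=3
Ev 7: PC=2 idx=0 pred=T actual=N -> ctr[0]=2
Ev 8: PC=2 idx=0 pred=T actual=T -> ctr[0]=3
Ev 9: PC=3 idx=1 pred=T actual=T -> ctr[1]=3
Ev 10: PC=5 idx=1 pred=T actual=T -> ctr[1]=3
Ev 11: PC=2 idx=0 pred=T actual=N -> ctr[0]=2
Ev 12: PC=5 idx=1 pred=T actual=N -> ctr[1]=2
Ev 13: PC=5 idx=1 pred=T actual=N -> ctr[1]=1

Answer: T T T T T T T T T T T T T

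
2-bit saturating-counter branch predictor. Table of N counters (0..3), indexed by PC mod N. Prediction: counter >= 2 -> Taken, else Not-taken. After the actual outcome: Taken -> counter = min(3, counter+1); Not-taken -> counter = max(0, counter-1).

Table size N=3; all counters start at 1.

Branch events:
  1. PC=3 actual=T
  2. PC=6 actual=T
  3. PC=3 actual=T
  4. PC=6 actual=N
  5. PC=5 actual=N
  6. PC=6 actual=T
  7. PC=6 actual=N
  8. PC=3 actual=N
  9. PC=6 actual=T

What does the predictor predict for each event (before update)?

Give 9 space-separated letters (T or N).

Ev 1: PC=3 idx=0 pred=N actual=T -> ctr[0]=2
Ev 2: PC=6 idx=0 pred=T actual=T -> ctr[0]=3
Ev 3: PC=3 idx=0 pred=T actual=T -> ctr[0]=3
Ev 4: PC=6 idx=0 pred=T actual=N -> ctr[0]=2
Ev 5: PC=5 idx=2 pred=N actual=N -> ctr[2]=0
Ev 6: PC=6 idx=0 pred=T actual=T -> ctr[0]=3
Ev 7: PC=6 idx=0 pred=T actual=N -> ctr[0]=2
Ev 8: PC=3 idx=0 pred=T actual=N -> ctr[0]=1
Ev 9: PC=6 idx=0 pred=N actual=T -> ctr[0]=2

Answer: N T T T N T T T N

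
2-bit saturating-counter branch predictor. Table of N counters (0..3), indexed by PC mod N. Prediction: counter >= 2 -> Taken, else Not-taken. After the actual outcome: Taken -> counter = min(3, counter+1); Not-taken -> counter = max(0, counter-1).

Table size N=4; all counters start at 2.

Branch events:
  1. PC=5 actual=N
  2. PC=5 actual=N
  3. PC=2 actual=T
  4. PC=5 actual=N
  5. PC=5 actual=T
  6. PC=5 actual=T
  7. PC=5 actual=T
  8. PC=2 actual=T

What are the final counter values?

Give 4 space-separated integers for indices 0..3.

Answer: 2 3 3 2

Derivation:
Ev 1: PC=5 idx=1 pred=T actual=N -> ctr[1]=1
Ev 2: PC=5 idx=1 pred=N actual=N -> ctr[1]=0
Ev 3: PC=2 idx=2 pred=T actual=T -> ctr[2]=3
Ev 4: PC=5 idx=1 pred=N actual=N -> ctr[1]=0
Ev 5: PC=5 idx=1 pred=N actual=T -> ctr[1]=1
Ev 6: PC=5 idx=1 pred=N actual=T -> ctr[1]=2
Ev 7: PC=5 idx=1 pred=T actual=T -> ctr[1]=3
Ev 8: PC=2 idx=2 pred=T actual=T -> ctr[2]=3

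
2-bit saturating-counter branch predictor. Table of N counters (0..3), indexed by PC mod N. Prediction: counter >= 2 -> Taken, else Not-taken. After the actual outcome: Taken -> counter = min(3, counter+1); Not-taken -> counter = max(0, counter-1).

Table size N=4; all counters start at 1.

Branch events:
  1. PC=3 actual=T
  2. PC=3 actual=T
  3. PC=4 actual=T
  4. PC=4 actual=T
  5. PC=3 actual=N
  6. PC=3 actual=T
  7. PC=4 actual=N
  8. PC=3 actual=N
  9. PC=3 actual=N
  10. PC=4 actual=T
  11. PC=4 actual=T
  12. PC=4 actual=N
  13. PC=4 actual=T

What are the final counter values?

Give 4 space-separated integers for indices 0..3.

Answer: 3 1 1 1

Derivation:
Ev 1: PC=3 idx=3 pred=N actual=T -> ctr[3]=2
Ev 2: PC=3 idx=3 pred=T actual=T -> ctr[3]=3
Ev 3: PC=4 idx=0 pred=N actual=T -> ctr[0]=2
Ev 4: PC=4 idx=0 pred=T actual=T -> ctr[0]=3
Ev 5: PC=3 idx=3 pred=T actual=N -> ctr[3]=2
Ev 6: PC=3 idx=3 pred=T actual=T -> ctr[3]=3
Ev 7: PC=4 idx=0 pred=T actual=N -> ctr[0]=2
Ev 8: PC=3 idx=3 pred=T actual=N -> ctr[3]=2
Ev 9: PC=3 idx=3 pred=T actual=N -> ctr[3]=1
Ev 10: PC=4 idx=0 pred=T actual=T -> ctr[0]=3
Ev 11: PC=4 idx=0 pred=T actual=T -> ctr[0]=3
Ev 12: PC=4 idx=0 pred=T actual=N -> ctr[0]=2
Ev 13: PC=4 idx=0 pred=T actual=T -> ctr[0]=3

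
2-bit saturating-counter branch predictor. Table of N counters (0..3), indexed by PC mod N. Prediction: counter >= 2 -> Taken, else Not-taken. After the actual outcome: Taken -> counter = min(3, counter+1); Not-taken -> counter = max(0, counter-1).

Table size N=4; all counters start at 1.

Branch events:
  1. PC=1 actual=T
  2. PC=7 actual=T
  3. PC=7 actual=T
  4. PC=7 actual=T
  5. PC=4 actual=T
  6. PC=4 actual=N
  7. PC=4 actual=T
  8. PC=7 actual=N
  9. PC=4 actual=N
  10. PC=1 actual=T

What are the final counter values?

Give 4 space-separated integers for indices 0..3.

Answer: 1 3 1 2

Derivation:
Ev 1: PC=1 idx=1 pred=N actual=T -> ctr[1]=2
Ev 2: PC=7 idx=3 pred=N actual=T -> ctr[3]=2
Ev 3: PC=7 idx=3 pred=T actual=T -> ctr[3]=3
Ev 4: PC=7 idx=3 pred=T actual=T -> ctr[3]=3
Ev 5: PC=4 idx=0 pred=N actual=T -> ctr[0]=2
Ev 6: PC=4 idx=0 pred=T actual=N -> ctr[0]=1
Ev 7: PC=4 idx=0 pred=N actual=T -> ctr[0]=2
Ev 8: PC=7 idx=3 pred=T actual=N -> ctr[3]=2
Ev 9: PC=4 idx=0 pred=T actual=N -> ctr[0]=1
Ev 10: PC=1 idx=1 pred=T actual=T -> ctr[1]=3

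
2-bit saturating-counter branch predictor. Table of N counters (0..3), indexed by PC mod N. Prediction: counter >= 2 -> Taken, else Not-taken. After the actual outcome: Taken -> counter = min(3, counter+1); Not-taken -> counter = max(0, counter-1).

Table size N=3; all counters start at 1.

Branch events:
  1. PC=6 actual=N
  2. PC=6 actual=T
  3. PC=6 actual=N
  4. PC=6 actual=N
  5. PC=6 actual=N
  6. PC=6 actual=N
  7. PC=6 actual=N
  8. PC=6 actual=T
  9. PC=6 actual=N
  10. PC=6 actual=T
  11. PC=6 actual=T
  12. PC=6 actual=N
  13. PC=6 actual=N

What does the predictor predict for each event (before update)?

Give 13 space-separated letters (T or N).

Ev 1: PC=6 idx=0 pred=N actual=N -> ctr[0]=0
Ev 2: PC=6 idx=0 pred=N actual=T -> ctr[0]=1
Ev 3: PC=6 idx=0 pred=N actual=N -> ctr[0]=0
Ev 4: PC=6 idx=0 pred=N actual=N -> ctr[0]=0
Ev 5: PC=6 idx=0 pred=N actual=N -> ctr[0]=0
Ev 6: PC=6 idx=0 pred=N actual=N -> ctr[0]=0
Ev 7: PC=6 idx=0 pred=N actual=N -> ctr[0]=0
Ev 8: PC=6 idx=0 pred=N actual=T -> ctr[0]=1
Ev 9: PC=6 idx=0 pred=N actual=N -> ctr[0]=0
Ev 10: PC=6 idx=0 pred=N actual=T -> ctr[0]=1
Ev 11: PC=6 idx=0 pred=N actual=T -> ctr[0]=2
Ev 12: PC=6 idx=0 pred=T actual=N -> ctr[0]=1
Ev 13: PC=6 idx=0 pred=N actual=N -> ctr[0]=0

Answer: N N N N N N N N N N N T N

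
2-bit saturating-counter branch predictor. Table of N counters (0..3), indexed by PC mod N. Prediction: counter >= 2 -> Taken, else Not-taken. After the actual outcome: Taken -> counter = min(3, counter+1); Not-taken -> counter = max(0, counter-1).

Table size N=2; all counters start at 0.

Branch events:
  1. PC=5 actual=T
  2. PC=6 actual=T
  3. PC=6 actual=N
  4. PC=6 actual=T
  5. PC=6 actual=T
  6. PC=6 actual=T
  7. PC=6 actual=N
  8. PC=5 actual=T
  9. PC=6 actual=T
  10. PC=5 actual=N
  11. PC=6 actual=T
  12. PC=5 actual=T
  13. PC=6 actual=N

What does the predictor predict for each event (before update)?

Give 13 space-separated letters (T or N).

Answer: N N N N N T T N T T T N T

Derivation:
Ev 1: PC=5 idx=1 pred=N actual=T -> ctr[1]=1
Ev 2: PC=6 idx=0 pred=N actual=T -> ctr[0]=1
Ev 3: PC=6 idx=0 pred=N actual=N -> ctr[0]=0
Ev 4: PC=6 idx=0 pred=N actual=T -> ctr[0]=1
Ev 5: PC=6 idx=0 pred=N actual=T -> ctr[0]=2
Ev 6: PC=6 idx=0 pred=T actual=T -> ctr[0]=3
Ev 7: PC=6 idx=0 pred=T actual=N -> ctr[0]=2
Ev 8: PC=5 idx=1 pred=N actual=T -> ctr[1]=2
Ev 9: PC=6 idx=0 pred=T actual=T -> ctr[0]=3
Ev 10: PC=5 idx=1 pred=T actual=N -> ctr[1]=1
Ev 11: PC=6 idx=0 pred=T actual=T -> ctr[0]=3
Ev 12: PC=5 idx=1 pred=N actual=T -> ctr[1]=2
Ev 13: PC=6 idx=0 pred=T actual=N -> ctr[0]=2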